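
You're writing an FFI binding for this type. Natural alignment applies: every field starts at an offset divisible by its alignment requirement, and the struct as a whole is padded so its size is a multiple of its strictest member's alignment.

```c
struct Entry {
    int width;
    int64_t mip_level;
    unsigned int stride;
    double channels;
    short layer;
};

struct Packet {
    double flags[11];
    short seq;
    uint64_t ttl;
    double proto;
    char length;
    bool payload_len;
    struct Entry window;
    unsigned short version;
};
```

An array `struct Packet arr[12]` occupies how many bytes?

Entry: @0: width [4B, align 4] → 4; +4 pad (align 8); @8: mip_level [8B, align 8] → 16; @16: stride [4B, align 4] → 20; +4 pad (align 8); @24: channels [8B, align 8] → 32; @32: layer [2B, align 2] → 34; +6 tail pad (align 8); size 40, align 8
@0: flags [88B, align 8] → 88
@88: seq [2B, align 2] → 90
+6 pad (align 8)
@96: ttl [8B, align 8] → 104
@104: proto [8B, align 8] → 112
@112: length [1B, align 1] → 113
@113: payload_len [1B, align 1] → 114
+6 pad (align 8)
@120: window [40B, align 8] → 160
@160: version [2B, align 2] → 162
+6 tail pad (align 8)
size 168, align 8
array of 12: 12 × 168 = 2016

2016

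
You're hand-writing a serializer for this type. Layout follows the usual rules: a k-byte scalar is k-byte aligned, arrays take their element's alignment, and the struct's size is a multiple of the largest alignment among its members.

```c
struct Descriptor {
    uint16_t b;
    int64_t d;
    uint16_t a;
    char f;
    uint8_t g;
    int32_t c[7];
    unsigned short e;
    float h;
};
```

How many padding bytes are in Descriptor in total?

b at 0 (size 2, align 2) → ends 2
pad 6 to align 8 for d
d at 8 (size 8, align 8) → ends 16
a at 16 (size 2, align 2) → ends 18
f at 18 (size 1, align 1) → ends 19
g at 19 (size 1, align 1) → ends 20
c at 20 (size 28, align 4) → ends 48
e at 48 (size 2, align 2) → ends 50
pad 2 to align 4 for h
h at 52 (size 4, align 4) → ends 56
total 56 bytes, alignment 8
data bytes 48, size 56 → padding 8

8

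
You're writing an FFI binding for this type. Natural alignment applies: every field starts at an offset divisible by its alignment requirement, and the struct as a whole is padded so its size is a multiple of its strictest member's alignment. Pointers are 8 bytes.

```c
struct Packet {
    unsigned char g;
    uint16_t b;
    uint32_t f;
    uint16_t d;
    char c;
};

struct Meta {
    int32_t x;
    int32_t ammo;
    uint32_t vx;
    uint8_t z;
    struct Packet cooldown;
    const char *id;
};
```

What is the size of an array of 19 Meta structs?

760

Packet: @0: g [1B, align 1] → 1; +1 pad (align 2); @2: b [2B, align 2] → 4; @4: f [4B, align 4] → 8; @8: d [2B, align 2] → 10; @10: c [1B, align 1] → 11; +1 tail pad (align 4); size 12, align 4
@0: x [4B, align 4] → 4
@4: ammo [4B, align 4] → 8
@8: vx [4B, align 4] → 12
@12: z [1B, align 1] → 13
+3 pad (align 4)
@16: cooldown [12B, align 4] → 28
+4 pad (align 8)
@32: id [8B, align 8] → 40
size 40, align 8
array of 19: 19 × 40 = 760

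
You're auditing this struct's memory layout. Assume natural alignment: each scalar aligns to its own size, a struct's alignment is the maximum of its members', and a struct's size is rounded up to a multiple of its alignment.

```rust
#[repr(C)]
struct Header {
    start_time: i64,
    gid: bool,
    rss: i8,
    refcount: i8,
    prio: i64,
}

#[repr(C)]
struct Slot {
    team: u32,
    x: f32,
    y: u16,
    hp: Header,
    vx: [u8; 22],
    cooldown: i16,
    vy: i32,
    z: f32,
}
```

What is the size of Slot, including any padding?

72 bytes

Header: start_time at 0 (size 8, align 8) → ends 8; gid at 8 (size 1, align 1) → ends 9; rss at 9 (size 1, align 1) → ends 10; refcount at 10 (size 1, align 1) → ends 11; pad 5 to align 8 for prio; prio at 16 (size 8, align 8) → ends 24; total 24 bytes, alignment 8
team at 0 (size 4, align 4) → ends 4
x at 4 (size 4, align 4) → ends 8
y at 8 (size 2, align 2) → ends 10
pad 6 to align 8 for hp
hp at 16 (size 24, align 8) → ends 40
vx at 40 (size 22, align 1) → ends 62
cooldown at 62 (size 2, align 2) → ends 64
vy at 64 (size 4, align 4) → ends 68
z at 68 (size 4, align 4) → ends 72
total 72 bytes, alignment 8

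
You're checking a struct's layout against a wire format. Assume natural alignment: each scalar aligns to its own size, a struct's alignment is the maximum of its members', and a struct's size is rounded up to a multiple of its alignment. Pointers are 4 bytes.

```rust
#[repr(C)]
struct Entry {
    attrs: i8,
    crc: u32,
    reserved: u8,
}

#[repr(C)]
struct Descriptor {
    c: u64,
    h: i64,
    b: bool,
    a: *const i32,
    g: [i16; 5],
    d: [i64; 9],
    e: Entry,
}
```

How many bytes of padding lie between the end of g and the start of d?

Entry: attrs at 0 (size 1, align 1) → ends 1; pad 3 to align 4 for crc; crc at 4 (size 4, align 4) → ends 8; reserved at 8 (size 1, align 1) → ends 9; tail pad 3 to reach multiple of 4; total 12 bytes, alignment 4
c at 0 (size 8, align 8) → ends 8
h at 8 (size 8, align 8) → ends 16
b at 16 (size 1, align 1) → ends 17
pad 3 to align 4 for a
a at 20 (size 4, align 4) → ends 24
g at 24 (size 10, align 2) → ends 34
pad 6 to align 8 for d
d at 40 (size 72, align 8) → ends 112

6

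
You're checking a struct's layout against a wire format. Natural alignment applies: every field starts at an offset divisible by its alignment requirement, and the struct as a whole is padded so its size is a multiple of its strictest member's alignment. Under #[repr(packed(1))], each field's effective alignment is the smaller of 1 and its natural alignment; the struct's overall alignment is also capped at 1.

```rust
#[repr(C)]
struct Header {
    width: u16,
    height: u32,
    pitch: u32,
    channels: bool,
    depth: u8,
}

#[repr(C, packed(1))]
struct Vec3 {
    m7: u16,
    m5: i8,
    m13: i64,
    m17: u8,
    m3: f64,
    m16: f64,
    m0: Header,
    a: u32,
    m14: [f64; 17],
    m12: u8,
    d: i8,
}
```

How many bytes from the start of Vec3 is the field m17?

Header: @0: width [2B, align 2] → 2; +2 pad (align 4); @4: height [4B, align 4] → 8; @8: pitch [4B, align 4] → 12; @12: channels [1B, align 1] → 13; @13: depth [1B, align 1] → 14; +2 tail pad (align 4); size 16, align 4
@0: m7 [2B, align 1] → 2
@2: m5 [1B, align 1] → 3
@3: m13 [8B, align 1] → 11
@11: m17 [1B, align 1] → 12

11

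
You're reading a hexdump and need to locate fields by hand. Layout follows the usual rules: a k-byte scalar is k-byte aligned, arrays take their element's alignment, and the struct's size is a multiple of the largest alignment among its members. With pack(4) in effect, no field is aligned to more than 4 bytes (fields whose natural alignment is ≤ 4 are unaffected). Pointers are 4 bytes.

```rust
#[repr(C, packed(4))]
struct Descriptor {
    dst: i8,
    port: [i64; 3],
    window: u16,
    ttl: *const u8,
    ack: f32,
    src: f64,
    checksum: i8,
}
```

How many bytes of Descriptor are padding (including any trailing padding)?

8

0..1  dst  (1B, 1-aligned)
1..4  -- padding (3B)
4..28  port  (24B, 4-aligned)
28..30  window  (2B, 2-aligned)
30..32  -- padding (2B)
32..36  ttl  (4B, 4-aligned)
36..40  ack  (4B, 4-aligned)
40..48  src  (8B, 4-aligned)
48..49  checksum  (1B, 1-aligned)
49..52  -- tail padding (3B)
sizeof = 52, alignof = 4
data bytes 44, size 52 → padding 8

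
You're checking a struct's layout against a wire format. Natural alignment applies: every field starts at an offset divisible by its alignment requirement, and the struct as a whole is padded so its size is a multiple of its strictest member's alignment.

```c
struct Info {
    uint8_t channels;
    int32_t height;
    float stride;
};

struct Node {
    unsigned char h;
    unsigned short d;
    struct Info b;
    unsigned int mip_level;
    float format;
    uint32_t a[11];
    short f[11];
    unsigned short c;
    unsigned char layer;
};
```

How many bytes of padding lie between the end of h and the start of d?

1

Info: channels at 0 (size 1, align 1) → ends 1; pad 3 to align 4 for height; height at 4 (size 4, align 4) → ends 8; stride at 8 (size 4, align 4) → ends 12; total 12 bytes, alignment 4
h at 0 (size 1, align 1) → ends 1
pad 1 to align 2 for d
d at 2 (size 2, align 2) → ends 4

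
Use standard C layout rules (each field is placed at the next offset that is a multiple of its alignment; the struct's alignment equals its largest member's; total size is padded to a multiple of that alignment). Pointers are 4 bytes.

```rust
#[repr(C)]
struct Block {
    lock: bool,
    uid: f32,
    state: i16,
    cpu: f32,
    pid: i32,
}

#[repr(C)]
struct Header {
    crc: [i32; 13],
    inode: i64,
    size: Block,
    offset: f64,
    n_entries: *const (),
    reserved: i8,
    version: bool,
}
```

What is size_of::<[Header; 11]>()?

Block: 0..1  lock  (1B, 1-aligned); 1..4  -- padding (3B); 4..8  uid  (4B, 4-aligned); 8..10  state  (2B, 2-aligned); 10..12  -- padding (2B); 12..16  cpu  (4B, 4-aligned); 16..20  pid  (4B, 4-aligned); sizeof = 20, alignof = 4
0..52  crc  (52B, 4-aligned)
52..56  -- padding (4B)
56..64  inode  (8B, 8-aligned)
64..84  size  (20B, 4-aligned)
84..88  -- padding (4B)
88..96  offset  (8B, 8-aligned)
96..100  n_entries  (4B, 4-aligned)
100..101  reserved  (1B, 1-aligned)
101..102  version  (1B, 1-aligned)
102..104  -- tail padding (2B)
sizeof = 104, alignof = 8
array of 11: 11 × 104 = 1144

1144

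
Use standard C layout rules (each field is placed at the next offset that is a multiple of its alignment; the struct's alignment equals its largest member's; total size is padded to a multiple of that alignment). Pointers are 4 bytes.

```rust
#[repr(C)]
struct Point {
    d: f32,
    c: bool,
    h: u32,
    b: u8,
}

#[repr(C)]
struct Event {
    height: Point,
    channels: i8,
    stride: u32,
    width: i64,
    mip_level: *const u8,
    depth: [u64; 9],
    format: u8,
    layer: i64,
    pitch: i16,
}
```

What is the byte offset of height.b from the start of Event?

12

Point: 0..4  d  (4B, 4-aligned); 4..5  c  (1B, 1-aligned); 5..8  -- padding (3B); 8..12  h  (4B, 4-aligned); 12..13  b  (1B, 1-aligned); 13..16  -- tail padding (3B); sizeof = 16, alignof = 4
0..16  height  (16B, 4-aligned)
within Point: b at 12
0 + 12 = 12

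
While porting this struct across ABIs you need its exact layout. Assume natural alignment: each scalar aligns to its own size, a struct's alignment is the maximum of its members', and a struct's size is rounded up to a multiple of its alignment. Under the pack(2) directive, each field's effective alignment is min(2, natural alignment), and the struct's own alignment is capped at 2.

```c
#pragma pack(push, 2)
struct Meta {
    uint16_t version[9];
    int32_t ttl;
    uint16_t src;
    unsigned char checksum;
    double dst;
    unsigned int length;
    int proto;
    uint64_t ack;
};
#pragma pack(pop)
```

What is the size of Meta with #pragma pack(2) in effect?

version at 0 (size 18, align 2) → ends 18
ttl at 18 (size 4, align 2) → ends 22
src at 22 (size 2, align 2) → ends 24
checksum at 24 (size 1, align 1) → ends 25
pad 1 to align 2 for dst
dst at 26 (size 8, align 2) → ends 34
length at 34 (size 4, align 2) → ends 38
proto at 38 (size 4, align 2) → ends 42
ack at 42 (size 8, align 2) → ends 50
total 50 bytes, alignment 2

50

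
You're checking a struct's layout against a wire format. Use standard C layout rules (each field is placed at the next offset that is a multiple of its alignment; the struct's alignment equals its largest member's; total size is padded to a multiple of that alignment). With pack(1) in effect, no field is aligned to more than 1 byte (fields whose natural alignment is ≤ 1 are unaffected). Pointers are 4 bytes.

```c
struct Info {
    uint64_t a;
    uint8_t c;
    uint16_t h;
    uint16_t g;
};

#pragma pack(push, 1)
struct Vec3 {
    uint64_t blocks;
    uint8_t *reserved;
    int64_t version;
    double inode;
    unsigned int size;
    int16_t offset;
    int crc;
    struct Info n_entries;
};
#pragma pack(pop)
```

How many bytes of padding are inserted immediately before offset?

0

Info: 0..8  a  (8B, 8-aligned); 8..9  c  (1B, 1-aligned); 9..10  -- padding (1B); 10..12  h  (2B, 2-aligned); 12..14  g  (2B, 2-aligned); 14..16  -- tail padding (2B); sizeof = 16, alignof = 8
0..8  blocks  (8B, 1-aligned)
8..12  reserved  (4B, 1-aligned)
12..20  version  (8B, 1-aligned)
20..28  inode  (8B, 1-aligned)
28..32  size  (4B, 1-aligned)
32..34  offset  (2B, 1-aligned)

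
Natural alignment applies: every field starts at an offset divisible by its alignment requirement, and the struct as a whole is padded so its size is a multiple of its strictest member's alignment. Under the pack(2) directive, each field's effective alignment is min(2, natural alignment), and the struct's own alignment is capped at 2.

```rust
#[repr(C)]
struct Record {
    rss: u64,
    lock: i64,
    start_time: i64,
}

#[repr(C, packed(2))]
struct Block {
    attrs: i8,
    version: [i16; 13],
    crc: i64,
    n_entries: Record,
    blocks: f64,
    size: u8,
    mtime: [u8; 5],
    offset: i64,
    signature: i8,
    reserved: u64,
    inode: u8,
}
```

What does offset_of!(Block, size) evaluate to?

68

Record: @0: rss [8B, align 8] → 8; @8: lock [8B, align 8] → 16; @16: start_time [8B, align 8] → 24; size 24, align 8
@0: attrs [1B, align 1] → 1
+1 pad (align 2)
@2: version [26B, align 2] → 28
@28: crc [8B, align 2] → 36
@36: n_entries [24B, align 2] → 60
@60: blocks [8B, align 2] → 68
@68: size [1B, align 1] → 69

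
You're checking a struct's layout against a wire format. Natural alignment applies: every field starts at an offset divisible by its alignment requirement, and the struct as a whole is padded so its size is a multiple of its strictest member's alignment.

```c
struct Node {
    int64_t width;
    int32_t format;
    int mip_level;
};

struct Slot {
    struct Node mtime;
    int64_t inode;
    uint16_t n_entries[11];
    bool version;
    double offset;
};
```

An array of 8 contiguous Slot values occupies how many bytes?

448

Node: 0..8  width  (8B, 8-aligned); 8..12  format  (4B, 4-aligned); 12..16  mip_level  (4B, 4-aligned); sizeof = 16, alignof = 8
0..16  mtime  (16B, 8-aligned)
16..24  inode  (8B, 8-aligned)
24..46  n_entries  (22B, 2-aligned)
46..47  version  (1B, 1-aligned)
47..48  -- padding (1B)
48..56  offset  (8B, 8-aligned)
sizeof = 56, alignof = 8
array of 8: 8 × 56 = 448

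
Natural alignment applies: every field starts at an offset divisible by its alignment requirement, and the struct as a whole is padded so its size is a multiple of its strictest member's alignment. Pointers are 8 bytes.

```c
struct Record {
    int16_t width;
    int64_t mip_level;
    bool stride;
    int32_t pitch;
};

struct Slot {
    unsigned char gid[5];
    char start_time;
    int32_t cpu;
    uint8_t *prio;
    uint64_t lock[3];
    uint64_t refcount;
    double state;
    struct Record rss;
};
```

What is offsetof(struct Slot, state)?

56

Record: @0: width [2B, align 2] → 2; +6 pad (align 8); @8: mip_level [8B, align 8] → 16; @16: stride [1B, align 1] → 17; +3 pad (align 4); @20: pitch [4B, align 4] → 24; size 24, align 8
@0: gid [5B, align 1] → 5
@5: start_time [1B, align 1] → 6
+2 pad (align 4)
@8: cpu [4B, align 4] → 12
+4 pad (align 8)
@16: prio [8B, align 8] → 24
@24: lock [24B, align 8] → 48
@48: refcount [8B, align 8] → 56
@56: state [8B, align 8] → 64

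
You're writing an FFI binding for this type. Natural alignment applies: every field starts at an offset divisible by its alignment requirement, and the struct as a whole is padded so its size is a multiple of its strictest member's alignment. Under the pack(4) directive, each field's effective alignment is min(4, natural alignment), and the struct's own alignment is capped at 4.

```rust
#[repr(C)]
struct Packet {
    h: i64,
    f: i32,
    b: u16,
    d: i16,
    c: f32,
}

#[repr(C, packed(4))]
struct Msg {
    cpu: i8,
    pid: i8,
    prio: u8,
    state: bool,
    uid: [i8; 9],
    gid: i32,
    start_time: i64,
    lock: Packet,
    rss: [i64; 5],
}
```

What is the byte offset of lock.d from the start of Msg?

42

Packet: @0: h [8B, align 8] → 8; @8: f [4B, align 4] → 12; @12: b [2B, align 2] → 14; @14: d [2B, align 2] → 16; @16: c [4B, align 4] → 20; +4 tail pad (align 8); size 24, align 8
@0: cpu [1B, align 1] → 1
@1: pid [1B, align 1] → 2
@2: prio [1B, align 1] → 3
@3: state [1B, align 1] → 4
@4: uid [9B, align 1] → 13
+3 pad (align 4)
@16: gid [4B, align 4] → 20
@20: start_time [8B, align 4] → 28
@28: lock [24B, align 4] → 52
within Packet: d at 14
28 + 14 = 42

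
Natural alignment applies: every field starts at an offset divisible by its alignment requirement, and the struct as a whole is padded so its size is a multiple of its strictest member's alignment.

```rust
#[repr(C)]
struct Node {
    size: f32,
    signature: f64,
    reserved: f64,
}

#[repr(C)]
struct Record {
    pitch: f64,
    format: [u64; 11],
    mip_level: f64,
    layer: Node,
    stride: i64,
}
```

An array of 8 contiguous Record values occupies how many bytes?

Node: @0: size [4B, align 4] → 4; +4 pad (align 8); @8: signature [8B, align 8] → 16; @16: reserved [8B, align 8] → 24; size 24, align 8
@0: pitch [8B, align 8] → 8
@8: format [88B, align 8] → 96
@96: mip_level [8B, align 8] → 104
@104: layer [24B, align 8] → 128
@128: stride [8B, align 8] → 136
size 136, align 8
array of 8: 8 × 136 = 1088

1088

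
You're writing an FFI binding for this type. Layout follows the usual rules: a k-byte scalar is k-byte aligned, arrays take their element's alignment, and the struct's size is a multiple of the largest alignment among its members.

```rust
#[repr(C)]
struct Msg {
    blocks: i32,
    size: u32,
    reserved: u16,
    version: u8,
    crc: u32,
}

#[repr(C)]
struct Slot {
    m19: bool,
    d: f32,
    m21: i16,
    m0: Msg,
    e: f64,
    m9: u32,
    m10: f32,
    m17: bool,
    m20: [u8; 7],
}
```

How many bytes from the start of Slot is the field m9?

40

Msg: @0: blocks [4B, align 4] → 4; @4: size [4B, align 4] → 8; @8: reserved [2B, align 2] → 10; @10: version [1B, align 1] → 11; +1 pad (align 4); @12: crc [4B, align 4] → 16; size 16, align 4
@0: m19 [1B, align 1] → 1
+3 pad (align 4)
@4: d [4B, align 4] → 8
@8: m21 [2B, align 2] → 10
+2 pad (align 4)
@12: m0 [16B, align 4] → 28
+4 pad (align 8)
@32: e [8B, align 8] → 40
@40: m9 [4B, align 4] → 44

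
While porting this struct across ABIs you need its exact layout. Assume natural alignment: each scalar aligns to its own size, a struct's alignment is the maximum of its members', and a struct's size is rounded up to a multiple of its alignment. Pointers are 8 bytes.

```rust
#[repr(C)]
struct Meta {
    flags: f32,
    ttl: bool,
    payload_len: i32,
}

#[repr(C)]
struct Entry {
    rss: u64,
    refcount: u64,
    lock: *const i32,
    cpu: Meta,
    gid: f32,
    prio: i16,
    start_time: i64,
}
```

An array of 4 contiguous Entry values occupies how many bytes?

224

Meta: @0: flags [4B, align 4] → 4; @4: ttl [1B, align 1] → 5; +3 pad (align 4); @8: payload_len [4B, align 4] → 12; size 12, align 4
@0: rss [8B, align 8] → 8
@8: refcount [8B, align 8] → 16
@16: lock [8B, align 8] → 24
@24: cpu [12B, align 4] → 36
@36: gid [4B, align 4] → 40
@40: prio [2B, align 2] → 42
+6 pad (align 8)
@48: start_time [8B, align 8] → 56
size 56, align 8
array of 4: 4 × 56 = 224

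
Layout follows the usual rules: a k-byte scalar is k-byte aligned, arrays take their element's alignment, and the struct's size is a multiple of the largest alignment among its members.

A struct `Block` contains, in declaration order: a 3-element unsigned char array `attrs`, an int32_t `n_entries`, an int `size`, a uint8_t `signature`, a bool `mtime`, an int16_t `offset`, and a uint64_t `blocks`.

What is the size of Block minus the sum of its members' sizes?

1

@0: attrs [3B, align 1] → 3
+1 pad (align 4)
@4: n_entries [4B, align 4] → 8
@8: size [4B, align 4] → 12
@12: signature [1B, align 1] → 13
@13: mtime [1B, align 1] → 14
@14: offset [2B, align 2] → 16
@16: blocks [8B, align 8] → 24
size 24, align 8
data bytes 23, size 24 → padding 1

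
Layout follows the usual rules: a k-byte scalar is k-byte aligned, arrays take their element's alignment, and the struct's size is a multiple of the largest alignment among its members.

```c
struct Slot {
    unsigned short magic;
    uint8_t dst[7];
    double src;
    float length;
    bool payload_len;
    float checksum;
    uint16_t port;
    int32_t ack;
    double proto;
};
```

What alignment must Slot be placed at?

member alignments: magic=2, dst=1, src=8, length=4, payload_len=1, checksum=4, port=2, ack=4, proto=8
max = 8

8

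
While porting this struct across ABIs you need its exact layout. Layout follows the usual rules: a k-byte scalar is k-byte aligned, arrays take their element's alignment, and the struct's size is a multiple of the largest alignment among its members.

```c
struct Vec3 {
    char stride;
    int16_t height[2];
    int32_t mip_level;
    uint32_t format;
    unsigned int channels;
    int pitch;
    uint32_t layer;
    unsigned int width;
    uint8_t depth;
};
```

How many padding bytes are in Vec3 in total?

0..1  stride  (1B, 1-aligned)
1..2  -- padding (1B)
2..6  height  (4B, 2-aligned)
6..8  -- padding (2B)
8..12  mip_level  (4B, 4-aligned)
12..16  format  (4B, 4-aligned)
16..20  channels  (4B, 4-aligned)
20..24  pitch  (4B, 4-aligned)
24..28  layer  (4B, 4-aligned)
28..32  width  (4B, 4-aligned)
32..33  depth  (1B, 1-aligned)
33..36  -- tail padding (3B)
sizeof = 36, alignof = 4
data bytes 30, size 36 → padding 6

6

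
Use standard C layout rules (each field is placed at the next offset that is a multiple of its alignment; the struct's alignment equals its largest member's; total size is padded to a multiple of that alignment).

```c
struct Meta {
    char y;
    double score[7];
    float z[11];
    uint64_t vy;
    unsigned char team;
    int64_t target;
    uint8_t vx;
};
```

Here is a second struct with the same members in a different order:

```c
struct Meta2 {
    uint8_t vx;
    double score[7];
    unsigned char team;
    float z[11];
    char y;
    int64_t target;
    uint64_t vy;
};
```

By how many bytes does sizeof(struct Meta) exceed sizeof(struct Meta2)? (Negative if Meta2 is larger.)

8

y at 0 (size 1, align 1) → ends 1
pad 7 to align 8 for score
score at 8 (size 56, align 8) → ends 64
z at 64 (size 44, align 4) → ends 108
pad 4 to align 8 for vy
vy at 112 (size 8, align 8) → ends 120
team at 120 (size 1, align 1) → ends 121
pad 7 to align 8 for target
target at 128 (size 8, align 8) → ends 136
vx at 136 (size 1, align 1) → ends 137
tail pad 7 to reach multiple of 8
total 144 bytes, alignment 8
— Meta2 —
vx at 0 (size 1, align 1) → ends 1
pad 7 to align 8 for score
score at 8 (size 56, align 8) → ends 64
team at 64 (size 1, align 1) → ends 65
pad 3 to align 4 for z
z at 68 (size 44, align 4) → ends 112
y at 112 (size 1, align 1) → ends 113
pad 7 to align 8 for target
target at 120 (size 8, align 8) → ends 128
vy at 128 (size 8, align 8) → ends 136
total 136 bytes, alignment 8
144 − 136 = 8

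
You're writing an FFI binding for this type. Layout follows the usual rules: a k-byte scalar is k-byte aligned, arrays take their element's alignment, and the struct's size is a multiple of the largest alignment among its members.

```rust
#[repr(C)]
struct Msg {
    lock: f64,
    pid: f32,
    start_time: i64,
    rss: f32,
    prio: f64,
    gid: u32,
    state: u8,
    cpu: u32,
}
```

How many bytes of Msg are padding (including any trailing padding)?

lock at 0 (size 8, align 8) → ends 8
pid at 8 (size 4, align 4) → ends 12
pad 4 to align 8 for start_time
start_time at 16 (size 8, align 8) → ends 24
rss at 24 (size 4, align 4) → ends 28
pad 4 to align 8 for prio
prio at 32 (size 8, align 8) → ends 40
gid at 40 (size 4, align 4) → ends 44
state at 44 (size 1, align 1) → ends 45
pad 3 to align 4 for cpu
cpu at 48 (size 4, align 4) → ends 52
tail pad 4 to reach multiple of 8
total 56 bytes, alignment 8
data bytes 41, size 56 → padding 15

15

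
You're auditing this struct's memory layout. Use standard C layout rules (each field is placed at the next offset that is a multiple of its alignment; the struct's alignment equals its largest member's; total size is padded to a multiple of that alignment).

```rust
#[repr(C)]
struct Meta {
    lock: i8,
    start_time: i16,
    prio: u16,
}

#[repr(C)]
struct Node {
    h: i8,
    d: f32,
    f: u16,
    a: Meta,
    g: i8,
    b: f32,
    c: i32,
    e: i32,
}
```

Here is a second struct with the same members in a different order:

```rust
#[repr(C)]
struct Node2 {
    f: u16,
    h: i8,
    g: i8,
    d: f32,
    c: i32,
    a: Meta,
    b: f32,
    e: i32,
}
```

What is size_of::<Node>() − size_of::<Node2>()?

4

Meta: lock at 0 (size 1, align 1) → ends 1; pad 1 to align 2 for start_time; start_time at 2 (size 2, align 2) → ends 4; prio at 4 (size 2, align 2) → ends 6; total 6 bytes, alignment 2
h at 0 (size 1, align 1) → ends 1
pad 3 to align 4 for d
d at 4 (size 4, align 4) → ends 8
f at 8 (size 2, align 2) → ends 10
a at 10 (size 6, align 2) → ends 16
g at 16 (size 1, align 1) → ends 17
pad 3 to align 4 for b
b at 20 (size 4, align 4) → ends 24
c at 24 (size 4, align 4) → ends 28
e at 28 (size 4, align 4) → ends 32
total 32 bytes, alignment 4
— Node2 —
f at 0 (size 2, align 2) → ends 2
h at 2 (size 1, align 1) → ends 3
g at 3 (size 1, align 1) → ends 4
d at 4 (size 4, align 4) → ends 8
c at 8 (size 4, align 4) → ends 12
a at 12 (size 6, align 2) → ends 18
pad 2 to align 4 for b
b at 20 (size 4, align 4) → ends 24
e at 24 (size 4, align 4) → ends 28
total 28 bytes, alignment 4
32 − 28 = 4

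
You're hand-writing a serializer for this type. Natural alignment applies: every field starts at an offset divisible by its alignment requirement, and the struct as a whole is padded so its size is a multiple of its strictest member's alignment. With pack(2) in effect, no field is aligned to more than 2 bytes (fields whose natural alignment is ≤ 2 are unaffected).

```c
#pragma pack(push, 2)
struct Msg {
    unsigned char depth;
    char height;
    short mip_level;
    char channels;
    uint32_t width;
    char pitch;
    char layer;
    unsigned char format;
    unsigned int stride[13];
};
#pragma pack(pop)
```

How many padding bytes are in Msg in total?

0..1  depth  (1B, 1-aligned)
1..2  height  (1B, 1-aligned)
2..4  mip_level  (2B, 2-aligned)
4..5  channels  (1B, 1-aligned)
5..6  -- padding (1B)
6..10  width  (4B, 2-aligned)
10..11  pitch  (1B, 1-aligned)
11..12  layer  (1B, 1-aligned)
12..13  format  (1B, 1-aligned)
13..14  -- padding (1B)
14..66  stride  (52B, 2-aligned)
sizeof = 66, alignof = 2
data bytes 64, size 66 → padding 2

2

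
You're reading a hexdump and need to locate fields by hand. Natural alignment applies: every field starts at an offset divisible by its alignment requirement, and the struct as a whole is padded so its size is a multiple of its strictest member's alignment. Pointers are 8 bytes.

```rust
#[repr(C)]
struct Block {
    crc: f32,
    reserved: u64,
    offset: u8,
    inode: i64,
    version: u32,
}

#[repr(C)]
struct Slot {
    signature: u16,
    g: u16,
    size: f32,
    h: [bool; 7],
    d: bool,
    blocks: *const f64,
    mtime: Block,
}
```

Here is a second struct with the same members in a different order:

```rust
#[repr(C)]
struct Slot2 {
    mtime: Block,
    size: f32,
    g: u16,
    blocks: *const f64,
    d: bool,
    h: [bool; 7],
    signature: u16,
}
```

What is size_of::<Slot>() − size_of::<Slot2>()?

-8

Block: @0: crc [4B, align 4] → 4; +4 pad (align 8); @8: reserved [8B, align 8] → 16; @16: offset [1B, align 1] → 17; +7 pad (align 8); @24: inode [8B, align 8] → 32; @32: version [4B, align 4] → 36; +4 tail pad (align 8); size 40, align 8
@0: signature [2B, align 2] → 2
@2: g [2B, align 2] → 4
@4: size [4B, align 4] → 8
@8: h [7B, align 1] → 15
@15: d [1B, align 1] → 16
@16: blocks [8B, align 8] → 24
@24: mtime [40B, align 8] → 64
size 64, align 8
— Slot2 —
@0: mtime [40B, align 8] → 40
@40: size [4B, align 4] → 44
@44: g [2B, align 2] → 46
+2 pad (align 8)
@48: blocks [8B, align 8] → 56
@56: d [1B, align 1] → 57
@57: h [7B, align 1] → 64
@64: signature [2B, align 2] → 66
+6 tail pad (align 8)
size 72, align 8
64 − 72 = -8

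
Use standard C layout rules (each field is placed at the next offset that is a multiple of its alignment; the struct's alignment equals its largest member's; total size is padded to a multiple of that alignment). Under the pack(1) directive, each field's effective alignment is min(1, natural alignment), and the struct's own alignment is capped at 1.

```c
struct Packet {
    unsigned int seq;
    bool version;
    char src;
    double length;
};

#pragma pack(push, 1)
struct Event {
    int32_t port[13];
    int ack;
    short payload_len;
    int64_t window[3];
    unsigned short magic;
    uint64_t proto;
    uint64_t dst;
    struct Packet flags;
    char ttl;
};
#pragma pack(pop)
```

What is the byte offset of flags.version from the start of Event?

104

Packet: 0..4  seq  (4B, 4-aligned); 4..5  version  (1B, 1-aligned); 5..6  src  (1B, 1-aligned); 6..8  -- padding (2B); 8..16  length  (8B, 8-aligned); sizeof = 16, alignof = 8
0..52  port  (52B, 1-aligned)
52..56  ack  (4B, 1-aligned)
56..58  payload_len  (2B, 1-aligned)
58..82  window  (24B, 1-aligned)
82..84  magic  (2B, 1-aligned)
84..92  proto  (8B, 1-aligned)
92..100  dst  (8B, 1-aligned)
100..116  flags  (16B, 1-aligned)
within Packet: version at 4
100 + 4 = 104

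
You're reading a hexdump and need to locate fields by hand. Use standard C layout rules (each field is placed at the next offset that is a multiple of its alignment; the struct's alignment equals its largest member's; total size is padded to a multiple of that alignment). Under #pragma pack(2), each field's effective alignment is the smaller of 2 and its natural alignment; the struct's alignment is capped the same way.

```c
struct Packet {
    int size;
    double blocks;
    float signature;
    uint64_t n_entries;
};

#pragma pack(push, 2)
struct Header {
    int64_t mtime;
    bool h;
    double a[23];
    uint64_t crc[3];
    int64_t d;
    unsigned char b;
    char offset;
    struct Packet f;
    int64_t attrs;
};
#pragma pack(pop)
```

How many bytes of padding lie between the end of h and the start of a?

Packet: @0: size [4B, align 4] → 4; +4 pad (align 8); @8: blocks [8B, align 8] → 16; @16: signature [4B, align 4] → 20; +4 pad (align 8); @24: n_entries [8B, align 8] → 32; size 32, align 8
@0: mtime [8B, align 2] → 8
@8: h [1B, align 1] → 9
+1 pad (align 2)
@10: a [184B, align 2] → 194

1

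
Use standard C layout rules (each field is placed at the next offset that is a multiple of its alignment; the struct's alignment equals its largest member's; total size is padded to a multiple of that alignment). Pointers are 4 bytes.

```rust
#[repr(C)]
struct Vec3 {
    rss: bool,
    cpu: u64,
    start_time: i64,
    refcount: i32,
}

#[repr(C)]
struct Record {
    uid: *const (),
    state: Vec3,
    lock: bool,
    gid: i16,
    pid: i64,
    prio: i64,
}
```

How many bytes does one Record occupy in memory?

Vec3: @0: rss [1B, align 1] → 1; +7 pad (align 8); @8: cpu [8B, align 8] → 16; @16: start_time [8B, align 8] → 24; @24: refcount [4B, align 4] → 28; +4 tail pad (align 8); size 32, align 8
@0: uid [4B, align 4] → 4
+4 pad (align 8)
@8: state [32B, align 8] → 40
@40: lock [1B, align 1] → 41
+1 pad (align 2)
@42: gid [2B, align 2] → 44
+4 pad (align 8)
@48: pid [8B, align 8] → 56
@56: prio [8B, align 8] → 64
size 64, align 8

64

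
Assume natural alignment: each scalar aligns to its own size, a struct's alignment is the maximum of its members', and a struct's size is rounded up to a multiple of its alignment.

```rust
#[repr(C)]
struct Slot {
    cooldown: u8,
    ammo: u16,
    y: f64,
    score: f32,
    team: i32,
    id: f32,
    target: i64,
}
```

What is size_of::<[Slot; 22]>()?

880

@0: cooldown [1B, align 1] → 1
+1 pad (align 2)
@2: ammo [2B, align 2] → 4
+4 pad (align 8)
@8: y [8B, align 8] → 16
@16: score [4B, align 4] → 20
@20: team [4B, align 4] → 24
@24: id [4B, align 4] → 28
+4 pad (align 8)
@32: target [8B, align 8] → 40
size 40, align 8
array of 22: 22 × 40 = 880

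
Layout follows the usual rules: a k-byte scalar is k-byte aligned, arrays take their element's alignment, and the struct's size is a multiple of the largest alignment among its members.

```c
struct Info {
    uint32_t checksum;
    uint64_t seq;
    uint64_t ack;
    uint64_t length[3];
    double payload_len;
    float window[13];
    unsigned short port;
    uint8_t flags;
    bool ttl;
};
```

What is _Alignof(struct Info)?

8

member alignments: checksum=4, seq=8, ack=8, length=8, payload_len=8, window=4, port=2, flags=1, ttl=1
max = 8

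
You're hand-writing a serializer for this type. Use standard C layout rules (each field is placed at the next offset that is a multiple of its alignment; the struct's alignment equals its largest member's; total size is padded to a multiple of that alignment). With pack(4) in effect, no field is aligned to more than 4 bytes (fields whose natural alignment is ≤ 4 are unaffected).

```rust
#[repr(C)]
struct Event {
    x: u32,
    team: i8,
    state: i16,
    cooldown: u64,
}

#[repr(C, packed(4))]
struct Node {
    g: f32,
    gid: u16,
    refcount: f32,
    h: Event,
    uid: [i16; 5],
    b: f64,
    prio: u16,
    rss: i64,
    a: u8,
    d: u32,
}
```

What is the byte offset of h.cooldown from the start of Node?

Event: @0: x [4B, align 4] → 4; @4: team [1B, align 1] → 5; +1 pad (align 2); @6: state [2B, align 2] → 8; @8: cooldown [8B, align 8] → 16; size 16, align 8
@0: g [4B, align 4] → 4
@4: gid [2B, align 2] → 6
+2 pad (align 4)
@8: refcount [4B, align 4] → 12
@12: h [16B, align 4] → 28
within Event: cooldown at 8
12 + 8 = 20

20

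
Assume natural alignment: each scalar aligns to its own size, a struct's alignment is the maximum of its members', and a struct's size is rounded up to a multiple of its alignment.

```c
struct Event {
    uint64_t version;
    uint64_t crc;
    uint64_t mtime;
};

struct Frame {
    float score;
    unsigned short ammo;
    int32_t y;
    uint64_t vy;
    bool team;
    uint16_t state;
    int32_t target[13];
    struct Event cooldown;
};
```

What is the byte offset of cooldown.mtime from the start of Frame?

Event: @0: version [8B, align 8] → 8; @8: crc [8B, align 8] → 16; @16: mtime [8B, align 8] → 24; size 24, align 8
@0: score [4B, align 4] → 4
@4: ammo [2B, align 2] → 6
+2 pad (align 4)
@8: y [4B, align 4] → 12
+4 pad (align 8)
@16: vy [8B, align 8] → 24
@24: team [1B, align 1] → 25
+1 pad (align 2)
@26: state [2B, align 2] → 28
@28: target [52B, align 4] → 80
@80: cooldown [24B, align 8] → 104
within Event: mtime at 16
80 + 16 = 96

96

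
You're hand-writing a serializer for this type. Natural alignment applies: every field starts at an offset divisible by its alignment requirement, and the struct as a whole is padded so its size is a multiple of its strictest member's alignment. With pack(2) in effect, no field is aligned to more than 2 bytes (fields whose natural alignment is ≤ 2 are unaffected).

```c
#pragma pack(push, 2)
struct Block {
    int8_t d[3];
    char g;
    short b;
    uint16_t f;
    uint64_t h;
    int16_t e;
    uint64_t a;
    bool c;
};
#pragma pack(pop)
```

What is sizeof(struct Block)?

0..3  d  (3B, 1-aligned)
3..4  g  (1B, 1-aligned)
4..6  b  (2B, 2-aligned)
6..8  f  (2B, 2-aligned)
8..16  h  (8B, 2-aligned)
16..18  e  (2B, 2-aligned)
18..26  a  (8B, 2-aligned)
26..27  c  (1B, 1-aligned)
27..28  -- tail padding (1B)
sizeof = 28, alignof = 2

28 bytes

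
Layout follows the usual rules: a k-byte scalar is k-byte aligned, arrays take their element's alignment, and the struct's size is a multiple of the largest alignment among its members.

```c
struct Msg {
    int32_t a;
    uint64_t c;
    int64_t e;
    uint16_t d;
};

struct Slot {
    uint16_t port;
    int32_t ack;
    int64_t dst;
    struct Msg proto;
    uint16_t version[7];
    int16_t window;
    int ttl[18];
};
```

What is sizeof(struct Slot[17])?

2312

Msg: a at 0 (size 4, align 4) → ends 4; pad 4 to align 8 for c; c at 8 (size 8, align 8) → ends 16; e at 16 (size 8, align 8) → ends 24; d at 24 (size 2, align 2) → ends 26; tail pad 6 to reach multiple of 8; total 32 bytes, alignment 8
port at 0 (size 2, align 2) → ends 2
pad 2 to align 4 for ack
ack at 4 (size 4, align 4) → ends 8
dst at 8 (size 8, align 8) → ends 16
proto at 16 (size 32, align 8) → ends 48
version at 48 (size 14, align 2) → ends 62
window at 62 (size 2, align 2) → ends 64
ttl at 64 (size 72, align 4) → ends 136
total 136 bytes, alignment 8
array of 17: 17 × 136 = 2312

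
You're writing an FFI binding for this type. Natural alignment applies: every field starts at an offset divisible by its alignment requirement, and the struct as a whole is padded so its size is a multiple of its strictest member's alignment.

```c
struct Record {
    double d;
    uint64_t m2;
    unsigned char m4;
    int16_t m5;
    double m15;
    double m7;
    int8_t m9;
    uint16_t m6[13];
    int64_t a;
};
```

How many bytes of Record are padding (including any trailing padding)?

@0: d [8B, align 8] → 8
@8: m2 [8B, align 8] → 16
@16: m4 [1B, align 1] → 17
+1 pad (align 2)
@18: m5 [2B, align 2] → 20
+4 pad (align 8)
@24: m15 [8B, align 8] → 32
@32: m7 [8B, align 8] → 40
@40: m9 [1B, align 1] → 41
+1 pad (align 2)
@42: m6 [26B, align 2] → 68
+4 pad (align 8)
@72: a [8B, align 8] → 80
size 80, align 8
data bytes 70, size 80 → padding 10

10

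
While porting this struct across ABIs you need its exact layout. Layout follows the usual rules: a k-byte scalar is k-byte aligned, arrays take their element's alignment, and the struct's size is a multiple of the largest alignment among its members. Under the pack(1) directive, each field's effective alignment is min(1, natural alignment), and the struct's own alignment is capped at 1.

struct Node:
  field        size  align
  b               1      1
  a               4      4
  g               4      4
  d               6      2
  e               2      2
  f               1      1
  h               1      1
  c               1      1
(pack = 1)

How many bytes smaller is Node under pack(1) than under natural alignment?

natural layout:
  b at 0 (size 1, align 1) → ends 1
  pad 3 to align 4 for a
  a at 4 (size 4, align 4) → ends 8
  g at 8 (size 4, align 4) → ends 12
  d at 12 (size 6, align 2) → ends 18
  e at 18 (size 2, align 2) → ends 20
  f at 20 (size 1, align 1) → ends 21
  h at 21 (size 1, align 1) → ends 22
  c at 22 (size 1, align 1) → ends 23
  tail pad 1 to reach multiple of 4
  total 24 bytes, alignment 4
packed(1) layout:
  b at 0 (size 1, align 1) → ends 1
  a at 1 (size 4, align 1) → ends 5
  g at 5 (size 4, align 1) → ends 9
  d at 9 (size 6, align 1) → ends 15
  e at 15 (size 2, align 1) → ends 17
  f at 17 (size 1, align 1) → ends 18
  h at 18 (size 1, align 1) → ends 19
  c at 19 (size 1, align 1) → ends 20
  total 20 bytes, alignment 1
24 − 20 = 4

4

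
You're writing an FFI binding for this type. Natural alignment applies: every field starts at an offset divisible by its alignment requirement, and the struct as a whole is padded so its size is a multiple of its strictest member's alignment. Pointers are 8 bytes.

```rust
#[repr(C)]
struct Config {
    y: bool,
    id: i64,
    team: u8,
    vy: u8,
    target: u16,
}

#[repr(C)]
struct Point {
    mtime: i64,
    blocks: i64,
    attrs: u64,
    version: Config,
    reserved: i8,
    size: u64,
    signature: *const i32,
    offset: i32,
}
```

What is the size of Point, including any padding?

Config: 0..1  y  (1B, 1-aligned); 1..8  -- padding (7B); 8..16  id  (8B, 8-aligned); 16..17  team  (1B, 1-aligned); 17..18  vy  (1B, 1-aligned); 18..20  target  (2B, 2-aligned); 20..24  -- tail padding (4B); sizeof = 24, alignof = 8
0..8  mtime  (8B, 8-aligned)
8..16  blocks  (8B, 8-aligned)
16..24  attrs  (8B, 8-aligned)
24..48  version  (24B, 8-aligned)
48..49  reserved  (1B, 1-aligned)
49..56  -- padding (7B)
56..64  size  (8B, 8-aligned)
64..72  signature  (8B, 8-aligned)
72..76  offset  (4B, 4-aligned)
76..80  -- tail padding (4B)
sizeof = 80, alignof = 8

80 bytes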